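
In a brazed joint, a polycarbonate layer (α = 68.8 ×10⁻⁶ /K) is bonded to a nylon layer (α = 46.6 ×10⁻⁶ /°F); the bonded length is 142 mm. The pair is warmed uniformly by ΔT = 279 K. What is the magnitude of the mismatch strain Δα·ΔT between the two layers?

4.21×10⁻³

nylon: α = 46.6×10⁻⁶/°F × 9/5 = 83.9×10⁻⁶/K.
Δα = |68.8 − 83.9|×10⁻⁶/K = 15.1×10⁻⁶/K.
Mismatch strain = Δα·ΔT = 15.1×10⁻⁶ × 279.0 = 4.21×10⁻³.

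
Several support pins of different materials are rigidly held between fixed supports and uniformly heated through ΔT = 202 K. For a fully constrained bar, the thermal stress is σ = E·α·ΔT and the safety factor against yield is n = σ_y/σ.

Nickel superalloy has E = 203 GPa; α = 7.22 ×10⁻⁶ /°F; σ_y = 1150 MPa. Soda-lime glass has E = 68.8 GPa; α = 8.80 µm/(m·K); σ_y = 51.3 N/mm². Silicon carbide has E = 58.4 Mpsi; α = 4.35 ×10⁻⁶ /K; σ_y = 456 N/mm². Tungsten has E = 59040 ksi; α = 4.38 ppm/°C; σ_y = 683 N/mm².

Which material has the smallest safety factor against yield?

soda-lime glass

Per material, after unit conversion:
  nickel superalloy: E = 203.0, α = 13.0, σ_y = 1150 → σ = 533 MPa, n = 2.16
  soda-lime glass: E = 68.80, α = 8.80, σ_y = 51.30 → σ = 122 MPa, n = 0.419
  silicon carbide: E = 402.7, α = 4.35, σ_y = 456.0 → σ = 354 MPa, n = 1.29
  tungsten: E = 407.1, α = 4.38, σ_y = 683.0 → σ = 360 MPa, n = 1.90
The minimum is soda-lime glass at n = 0.419.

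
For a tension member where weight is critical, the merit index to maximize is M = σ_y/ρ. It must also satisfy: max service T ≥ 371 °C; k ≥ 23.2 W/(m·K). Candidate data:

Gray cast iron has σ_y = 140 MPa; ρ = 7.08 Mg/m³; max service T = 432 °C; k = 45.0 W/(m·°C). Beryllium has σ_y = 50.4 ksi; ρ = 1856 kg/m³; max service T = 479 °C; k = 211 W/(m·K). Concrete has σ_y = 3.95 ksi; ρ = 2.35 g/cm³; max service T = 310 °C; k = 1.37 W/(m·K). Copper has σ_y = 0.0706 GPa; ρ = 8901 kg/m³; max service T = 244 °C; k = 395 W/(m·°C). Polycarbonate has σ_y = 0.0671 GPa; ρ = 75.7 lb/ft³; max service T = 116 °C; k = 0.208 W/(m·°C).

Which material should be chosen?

Screen on constraints: max service T ≥ 371 °C; k ≥ 23.2 W/(m·K). Survivors: gray cast iron, beryllium.
Normalizing units and computing the index:
  gray cast iron: σ_y = 140.0 MPa, ρ = 7080 kg/m³
  beryllium: σ_y = 347.5 MPa, ρ = 1856 kg/m³
  beryllium: M = 187 kN·m/kg
  gray cast iron: M = 19.8 kN·m/kg
Beryllium ranks first.

beryllium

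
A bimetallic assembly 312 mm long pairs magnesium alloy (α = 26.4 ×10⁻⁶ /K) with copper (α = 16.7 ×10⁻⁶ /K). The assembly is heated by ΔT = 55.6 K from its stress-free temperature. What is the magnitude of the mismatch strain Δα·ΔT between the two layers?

5.39×10⁻⁴

Δα = |26.4 − 16.7|×10⁻⁶/K = 9.70×10⁻⁶/K.
Mismatch strain = Δα·ΔT = 9.70×10⁻⁶ × 55.6 = 5.39×10⁻⁴.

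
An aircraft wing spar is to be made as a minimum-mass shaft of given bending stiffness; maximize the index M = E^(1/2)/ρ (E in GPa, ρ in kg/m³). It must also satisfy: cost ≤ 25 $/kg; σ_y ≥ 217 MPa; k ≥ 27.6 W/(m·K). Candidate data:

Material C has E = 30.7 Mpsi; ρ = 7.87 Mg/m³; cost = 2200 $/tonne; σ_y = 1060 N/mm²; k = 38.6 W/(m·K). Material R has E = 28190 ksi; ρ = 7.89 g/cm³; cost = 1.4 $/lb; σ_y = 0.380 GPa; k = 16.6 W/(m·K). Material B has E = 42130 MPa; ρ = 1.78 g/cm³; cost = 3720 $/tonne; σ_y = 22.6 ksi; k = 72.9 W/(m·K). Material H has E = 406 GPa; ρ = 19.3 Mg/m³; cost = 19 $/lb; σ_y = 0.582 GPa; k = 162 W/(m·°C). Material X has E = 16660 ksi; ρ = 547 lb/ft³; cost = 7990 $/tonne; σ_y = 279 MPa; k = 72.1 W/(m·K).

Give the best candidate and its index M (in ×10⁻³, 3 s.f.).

material C, M = 1.85×10⁻³

Screen on constraints: cost ≤ 25 $/kg; σ_y ≥ 217 MPa; k ≥ 27.6 W/(m·K). Survivors: material C, material X.
Putting every candidate on a common basis:
  material C: E = 211.7 GPa, ρ = 7870 kg/m³
  material X: E = 114.9 GPa, ρ = 8762 kg/m³
  material C: M = 1.85×10⁻³
  material X: M = 1.22×10⁻³
Material C ranks first.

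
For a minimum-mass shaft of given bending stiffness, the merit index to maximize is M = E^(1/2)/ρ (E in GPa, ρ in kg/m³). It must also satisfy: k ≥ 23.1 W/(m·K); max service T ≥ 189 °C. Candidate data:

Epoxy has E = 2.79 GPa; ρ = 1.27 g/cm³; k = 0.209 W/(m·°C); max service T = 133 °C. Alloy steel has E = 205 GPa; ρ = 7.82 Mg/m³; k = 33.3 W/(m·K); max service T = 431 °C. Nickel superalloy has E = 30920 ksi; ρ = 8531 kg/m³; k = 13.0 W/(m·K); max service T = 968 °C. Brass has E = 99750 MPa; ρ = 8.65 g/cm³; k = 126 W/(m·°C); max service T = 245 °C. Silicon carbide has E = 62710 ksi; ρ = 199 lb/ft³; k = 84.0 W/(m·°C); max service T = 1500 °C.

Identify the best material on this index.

Screen on constraints: k ≥ 23.1 W/(m·K); max service T ≥ 189 °C. Survivors: alloy steel, brass, silicon carbide.
Normalizing units and computing the index:
  alloy steel: E = 205.0 GPa, ρ = 7820 kg/m³
  brass: E = 99.75 GPa, ρ = 8650 kg/m³
  silicon carbide: E = 432.4 GPa, ρ = 3188 kg/m³
  silicon carbide: M = 6.52×10⁻³
  alloy steel: M = 1.83×10⁻³
  brass: M = 1.15×10⁻³
Highest index: silicon carbide.

silicon carbide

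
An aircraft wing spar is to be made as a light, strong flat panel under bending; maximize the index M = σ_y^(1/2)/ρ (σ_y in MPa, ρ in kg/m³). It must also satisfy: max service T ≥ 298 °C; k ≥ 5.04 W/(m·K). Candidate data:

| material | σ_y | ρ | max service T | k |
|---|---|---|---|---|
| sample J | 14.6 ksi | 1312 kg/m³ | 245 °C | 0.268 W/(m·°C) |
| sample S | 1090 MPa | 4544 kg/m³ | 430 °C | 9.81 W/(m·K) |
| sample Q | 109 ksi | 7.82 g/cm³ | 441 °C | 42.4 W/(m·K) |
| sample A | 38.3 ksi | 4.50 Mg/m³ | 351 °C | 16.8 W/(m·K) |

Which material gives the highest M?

Screen on constraints: max service T ≥ 298 °C; k ≥ 5.04 W/(m·K). Survivors: sample S, sample Q, sample A.
After converting to SI:
  sample S: σ_y = 1090 MPa, ρ = 4544 kg/m³
  sample Q: σ_y = 751.5 MPa, ρ = 7820 kg/m³
  sample A: σ_y = 264.1 MPa, ρ = 4500 kg/m³
  sample S: M = 7.27×10⁻³
  sample A: M = 3.61×10⁻³
  sample Q: M = 3.51×10⁻³
The maximum is for sample S.

sample S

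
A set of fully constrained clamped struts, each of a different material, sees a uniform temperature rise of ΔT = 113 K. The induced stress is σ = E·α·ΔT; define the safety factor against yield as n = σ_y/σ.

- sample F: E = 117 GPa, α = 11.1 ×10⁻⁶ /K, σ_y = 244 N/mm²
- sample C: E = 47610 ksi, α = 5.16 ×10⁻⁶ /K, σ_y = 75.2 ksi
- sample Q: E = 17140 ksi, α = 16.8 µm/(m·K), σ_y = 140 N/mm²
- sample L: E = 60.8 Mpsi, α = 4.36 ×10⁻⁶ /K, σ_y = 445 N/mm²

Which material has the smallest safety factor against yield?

Converting E to GPa, α to ×10⁻⁶/K, σ_y to MPa, then σ and n for each:
  sample F: E = 117.0, α = 11.1, σ_y = 244.0 → σ = 147 MPa, n = 1.66
  sample C: E = 328.3, α = 5.16, σ_y = 518.5 → σ = 191 MPa, n = 2.71
  sample Q: E = 118.2, α = 16.8, σ_y = 140.0 → σ = 224 MPa, n = 0.624
  sample L: E = 419.2, α = 4.36, σ_y = 445.0 → σ = 207 MPa, n = 2.15
The minimum is sample Q at n = 0.624.

sample Q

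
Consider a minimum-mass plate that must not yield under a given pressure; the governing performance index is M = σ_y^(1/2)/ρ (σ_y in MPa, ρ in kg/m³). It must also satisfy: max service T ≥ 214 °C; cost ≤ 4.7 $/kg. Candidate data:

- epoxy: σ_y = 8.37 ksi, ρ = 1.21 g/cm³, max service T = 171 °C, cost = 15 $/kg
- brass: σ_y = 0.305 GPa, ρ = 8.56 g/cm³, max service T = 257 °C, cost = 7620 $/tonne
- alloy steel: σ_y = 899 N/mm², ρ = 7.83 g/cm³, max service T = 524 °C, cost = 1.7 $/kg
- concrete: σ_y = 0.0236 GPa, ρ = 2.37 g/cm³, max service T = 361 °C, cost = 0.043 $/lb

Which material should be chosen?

Screen on constraints: max service T ≥ 214 °C; cost ≤ 4.7 $/kg. Survivors: alloy steel, concrete.
Putting every candidate on a common basis:
  alloy steel: σ_y = 899.0 MPa, ρ = 7830 kg/m³
  concrete: σ_y = 23.60 MPa, ρ = 2370 kg/m³
  alloy steel: M = 3.83×10⁻³
  concrete: M = 2.05×10⁻³
Alloy steel has the largest M.

alloy steel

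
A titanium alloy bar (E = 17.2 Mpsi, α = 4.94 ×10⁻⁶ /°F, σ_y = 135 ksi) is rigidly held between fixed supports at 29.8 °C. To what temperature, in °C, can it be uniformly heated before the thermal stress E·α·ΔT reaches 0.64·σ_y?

595 °C

E = 17.2 Mpsi = 118.6 GPa.
α = 4.94×10⁻⁶/°F × 9/5 = 8.89×10⁻⁶/K.
σ_y = 135 ksi = 930.8 MPa.
E·α·ΔT = 595.7 MPa ⇒ ΔT = 595.7 / (118.6×10³ × 8.89×10⁻⁶) = 564.9 K.
T = 29.8 + 564.9 = 594.7 °C.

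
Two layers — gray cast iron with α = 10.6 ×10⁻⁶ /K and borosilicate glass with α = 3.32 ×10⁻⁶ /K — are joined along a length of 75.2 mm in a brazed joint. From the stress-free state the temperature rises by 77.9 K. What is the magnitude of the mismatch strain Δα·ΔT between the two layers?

5.67×10⁻⁴

Δα = |10.6 − 3.32|×10⁻⁶/K = 7.28×10⁻⁶/K.
Mismatch strain = Δα·ΔT = 7.28×10⁻⁶ × 77.9 = 5.67×10⁻⁴.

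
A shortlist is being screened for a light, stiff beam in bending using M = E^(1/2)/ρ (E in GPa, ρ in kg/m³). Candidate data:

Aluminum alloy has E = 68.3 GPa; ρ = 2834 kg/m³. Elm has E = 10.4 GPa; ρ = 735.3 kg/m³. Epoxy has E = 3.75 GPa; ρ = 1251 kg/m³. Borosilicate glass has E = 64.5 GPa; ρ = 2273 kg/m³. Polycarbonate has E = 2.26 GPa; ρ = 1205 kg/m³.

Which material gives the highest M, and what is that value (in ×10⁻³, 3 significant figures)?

Computing M directly (units already consistent):
  elm: M = 4.39×10⁻³
  borosilicate glass: M = 3.53×10⁻³
  aluminum alloy: M = 2.92×10⁻³
  epoxy: M = 1.55×10⁻³
  polycarbonate: M = 1.25×10⁻³
Elm ranks first.

elm, M = 4.39×10⁻³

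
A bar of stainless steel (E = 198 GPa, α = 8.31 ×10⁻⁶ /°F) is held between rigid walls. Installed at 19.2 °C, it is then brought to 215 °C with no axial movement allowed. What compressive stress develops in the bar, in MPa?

580 MPa

α = 8.31×10⁻⁶/°F × 9/5 = 15.0×10⁻⁶/K.
ΔT = 195.8 K. Constrained thermal stress σ = E·α·ΔT = 198.0×10³ MPa × 15.0×10⁻⁶ × 195.8 = 580 MPa (compressive).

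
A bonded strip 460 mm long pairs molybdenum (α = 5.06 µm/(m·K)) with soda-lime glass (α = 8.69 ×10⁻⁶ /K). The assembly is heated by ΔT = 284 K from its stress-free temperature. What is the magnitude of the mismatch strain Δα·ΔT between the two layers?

Δα = |5.06 − 8.69|×10⁻⁶/K = 3.63×10⁻⁶/K.
Mismatch strain = Δα·ΔT = 3.63×10⁻⁶ × 284.0 = 1.03×10⁻³.

1.03×10⁻³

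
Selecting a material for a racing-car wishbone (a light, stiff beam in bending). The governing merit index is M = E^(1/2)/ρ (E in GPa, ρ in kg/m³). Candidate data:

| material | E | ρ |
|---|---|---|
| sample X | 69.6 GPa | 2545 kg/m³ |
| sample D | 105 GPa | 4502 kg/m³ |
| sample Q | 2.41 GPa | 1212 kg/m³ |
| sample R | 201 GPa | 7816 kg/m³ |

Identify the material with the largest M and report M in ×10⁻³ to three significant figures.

sample X, M = 3.28×10⁻³

Evaluate M for each candidate:
  sample X: M = 3.28×10⁻³
  sample D: M = 2.28×10⁻³
  sample R: M = 1.81×10⁻³
  sample Q: M = 1.28×10⁻³
Highest index: sample X.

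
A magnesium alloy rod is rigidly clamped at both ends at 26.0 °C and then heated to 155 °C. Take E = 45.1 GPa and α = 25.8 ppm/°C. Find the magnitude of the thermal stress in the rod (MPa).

150 MPa

ΔT = 129.0 K. Constrained thermal stress σ = E·α·ΔT = 45.10×10³ MPa × 25.8×10⁻⁶ × 129.0 = 150 MPa (compressive).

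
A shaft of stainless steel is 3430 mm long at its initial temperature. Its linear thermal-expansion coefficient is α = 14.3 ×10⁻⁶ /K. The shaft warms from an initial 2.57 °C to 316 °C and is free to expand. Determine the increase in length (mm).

15.4 mm

ΔT = 316 − 2.57 = 313.4 K.
ΔL = α·L₀·ΔT = 14.3×10⁻⁶ × 3430 mm × 313.4 K = 15.4 mm.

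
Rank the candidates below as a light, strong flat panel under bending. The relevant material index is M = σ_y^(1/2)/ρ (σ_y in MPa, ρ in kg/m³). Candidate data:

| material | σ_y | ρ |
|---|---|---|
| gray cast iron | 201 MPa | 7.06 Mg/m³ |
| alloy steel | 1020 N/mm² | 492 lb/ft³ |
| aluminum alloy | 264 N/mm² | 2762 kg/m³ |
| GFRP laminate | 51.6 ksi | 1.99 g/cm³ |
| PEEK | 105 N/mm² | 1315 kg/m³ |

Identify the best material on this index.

Convert each candidate to consistent units, then evaluate M:
  gray cast iron: σ_y = 201.0 MPa, ρ = 7060 kg/m³
  alloy steel: σ_y = 1020 MPa, ρ = 7881 kg/m³
  aluminum alloy: σ_y = 264.0 MPa, ρ = 2762 kg/m³
  GFRP laminate: σ_y = 355.8 MPa, ρ = 1990 kg/m³
  PEEK: σ_y = 105.0 MPa, ρ = 1315 kg/m³
  GFRP laminate: M = 9.48×10⁻³
  PEEK: M = 7.79×10⁻³
  aluminum alloy: M = 5.88×10⁻³
  alloy steel: M = 4.05×10⁻³
  gray cast iron: M = 2.01×10⁻³
GFRP laminate has the largest M.

GFRP laminate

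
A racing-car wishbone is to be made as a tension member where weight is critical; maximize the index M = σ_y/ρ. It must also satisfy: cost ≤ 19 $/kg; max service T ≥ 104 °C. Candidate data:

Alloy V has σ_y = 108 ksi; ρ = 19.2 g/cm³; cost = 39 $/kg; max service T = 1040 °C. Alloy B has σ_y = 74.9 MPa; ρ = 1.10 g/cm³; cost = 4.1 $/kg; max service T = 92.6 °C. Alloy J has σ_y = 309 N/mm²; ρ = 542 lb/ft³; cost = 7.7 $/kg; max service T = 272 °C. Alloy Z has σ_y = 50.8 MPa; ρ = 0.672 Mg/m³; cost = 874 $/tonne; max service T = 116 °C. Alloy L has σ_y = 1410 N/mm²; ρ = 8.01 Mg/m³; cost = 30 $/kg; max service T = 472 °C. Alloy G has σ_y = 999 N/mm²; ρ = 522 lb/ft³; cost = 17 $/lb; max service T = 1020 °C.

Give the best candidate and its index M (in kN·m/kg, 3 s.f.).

Screen on constraints: cost ≤ 19 $/kg; max service T ≥ 104 °C. Survivors: alloy J, alloy Z.
After converting to SI:
  alloy J: σ_y = 309.0 MPa, ρ = 8682 kg/m³
  alloy Z: σ_y = 50.80 MPa, ρ = 672.0 kg/m³
  alloy Z: M = 75.6 kN·m/kg
  alloy J: M = 35.6 kN·m/kg
Highest index: alloy Z.

alloy Z, M = 75.6 kN·m/kg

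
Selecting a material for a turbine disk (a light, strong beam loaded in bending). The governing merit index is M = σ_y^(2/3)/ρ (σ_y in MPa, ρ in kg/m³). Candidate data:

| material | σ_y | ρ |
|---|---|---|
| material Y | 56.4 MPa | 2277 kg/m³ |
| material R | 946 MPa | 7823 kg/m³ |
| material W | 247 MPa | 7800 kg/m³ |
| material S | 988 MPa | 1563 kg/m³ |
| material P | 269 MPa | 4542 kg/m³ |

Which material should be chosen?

material S

Evaluate M for each candidate:
  material S: M = 63.5×10⁻³
  material R: M = 12.3×10⁻³
  material P: M = 9.17×10⁻³
  material Y: M = 6.46×10⁻³
  material W: M = 5.05×10⁻³
Highest index: material S.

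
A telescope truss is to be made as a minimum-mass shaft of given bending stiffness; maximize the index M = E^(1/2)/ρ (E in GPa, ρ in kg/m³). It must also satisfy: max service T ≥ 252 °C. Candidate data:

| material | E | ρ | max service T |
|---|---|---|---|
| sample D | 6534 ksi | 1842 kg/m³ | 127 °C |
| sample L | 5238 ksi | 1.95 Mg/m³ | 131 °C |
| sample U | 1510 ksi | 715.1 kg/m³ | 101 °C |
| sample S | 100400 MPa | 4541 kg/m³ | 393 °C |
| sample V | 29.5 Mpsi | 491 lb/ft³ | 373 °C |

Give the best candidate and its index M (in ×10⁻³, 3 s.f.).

Screen on constraints: max service T ≥ 252 °C. Survivors: sample S, sample V.
After converting to SI:
  sample S: E = 100.4 GPa, ρ = 4541 kg/m³
  sample V: E = 203.4 GPa, ρ = 7865 kg/m³
  sample S: M = 2.21×10⁻³
  sample V: M = 1.81×10⁻³
Sample S ranks first.

sample S, M = 2.21×10⁻³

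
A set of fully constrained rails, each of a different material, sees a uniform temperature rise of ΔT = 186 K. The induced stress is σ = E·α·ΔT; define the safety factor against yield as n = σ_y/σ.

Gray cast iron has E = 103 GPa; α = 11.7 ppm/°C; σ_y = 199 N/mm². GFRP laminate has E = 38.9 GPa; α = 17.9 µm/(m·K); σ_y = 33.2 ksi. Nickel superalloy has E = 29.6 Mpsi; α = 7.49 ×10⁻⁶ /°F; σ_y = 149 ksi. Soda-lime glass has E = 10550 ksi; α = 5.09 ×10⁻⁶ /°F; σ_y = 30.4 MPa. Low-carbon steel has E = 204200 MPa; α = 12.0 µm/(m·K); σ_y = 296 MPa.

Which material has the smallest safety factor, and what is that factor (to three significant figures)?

soda-lime glass, n = 0.245

With everything in SI (GPa, ×10⁻⁶/K, MPa):
  gray cast iron: E = 103.0, α = 11.7, σ_y = 199.0 → σ = 224 MPa, n = 0.888
  GFRP laminate: E = 38.90, α = 17.9, σ_y = 228.9 → σ = 130 MPa, n = 1.77
  nickel superalloy: E = 204.1, α = 13.5, σ_y = 1027 → σ = 512 MPa, n = 2.01
  soda-lime glass: E = 72.74, α = 9.16, σ_y = 30.40 → σ = 124 MPa, n = 0.245
  low-carbon steel: E = 204.2, α = 12.0, σ_y = 296.0 → σ = 456 MPa, n = 0.649
Soda-lime glass has the lowest safety factor, n = 0.245.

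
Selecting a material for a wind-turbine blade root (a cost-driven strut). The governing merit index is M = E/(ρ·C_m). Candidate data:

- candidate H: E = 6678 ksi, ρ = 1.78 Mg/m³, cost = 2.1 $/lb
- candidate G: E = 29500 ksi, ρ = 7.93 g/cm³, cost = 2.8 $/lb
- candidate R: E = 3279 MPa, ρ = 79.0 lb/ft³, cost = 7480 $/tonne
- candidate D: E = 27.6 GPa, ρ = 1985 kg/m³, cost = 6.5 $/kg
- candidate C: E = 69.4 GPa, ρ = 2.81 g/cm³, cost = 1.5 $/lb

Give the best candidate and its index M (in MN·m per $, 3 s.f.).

candidate C, M = 7.47 MN·m per $

In SI units:
  candidate H: E = 46.04 GPa, ρ = 1780 kg/m³, cost = 4.630 $/kg
  candidate G: E = 203.4 GPa, ρ = 7930 kg/m³, cost = 6.173 $/kg
  candidate R: E = 3.279 GPa, ρ = 1265 kg/m³, cost = 7.480 $/kg
  candidate D: E = 27.60 GPa, ρ = 1985 kg/m³, cost = 6.500 $/kg
  candidate C: E = 69.40 GPa, ρ = 2810 kg/m³, cost = 3.307 $/kg
  candidate C: M = 7.47 MN·m per $
  candidate H: M = 5.59 MN·m per $
  candidate G: M = 4.16 MN·m per $
  candidate D: M = 2.14 MN·m per $
  candidate R: M = 0.346 MN·m per $
Candidate C has the largest M.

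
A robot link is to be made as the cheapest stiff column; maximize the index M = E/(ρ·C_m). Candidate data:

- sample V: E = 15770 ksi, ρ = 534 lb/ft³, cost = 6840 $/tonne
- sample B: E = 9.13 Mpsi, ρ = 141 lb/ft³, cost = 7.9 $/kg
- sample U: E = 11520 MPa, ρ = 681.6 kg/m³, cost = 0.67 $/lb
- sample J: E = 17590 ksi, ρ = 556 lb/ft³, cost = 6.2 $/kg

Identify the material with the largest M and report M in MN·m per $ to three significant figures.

Normalizing units and computing the index:
  sample V: E = 108.7 GPa, ρ = 8554 kg/m³, cost = 6.840 $/kg
  sample B: E = 62.95 GPa, ρ = 2259 kg/m³, cost = 7.900 $/kg
  sample U: E = 11.52 GPa, ρ = 681.6 kg/m³, cost = 1.477 $/kg
  sample J: E = 121.3 GPa, ρ = 8906 kg/m³, cost = 6.200 $/kg
  sample U: M = 11.4 MN·m per $
  sample B: M = 3.53 MN·m per $
  sample J: M = 2.20 MN·m per $
  sample V: M = 1.86 MN·m per $
Sample U ranks first.

sample U, M = 11.4 MN·m per $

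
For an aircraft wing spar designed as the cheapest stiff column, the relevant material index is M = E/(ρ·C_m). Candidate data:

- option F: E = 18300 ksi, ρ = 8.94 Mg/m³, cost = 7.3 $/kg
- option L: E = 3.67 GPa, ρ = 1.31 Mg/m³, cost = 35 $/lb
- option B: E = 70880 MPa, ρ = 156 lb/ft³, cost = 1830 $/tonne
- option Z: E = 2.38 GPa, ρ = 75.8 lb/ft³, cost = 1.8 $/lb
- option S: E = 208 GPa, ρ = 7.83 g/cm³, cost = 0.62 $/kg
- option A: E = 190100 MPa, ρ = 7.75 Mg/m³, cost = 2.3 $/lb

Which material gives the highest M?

option S

Putting every candidate on a common basis:
  option F: E = 126.2 GPa, ρ = 8940 kg/m³, cost = 7.300 $/kg
  option L: E = 3.670 GPa, ρ = 1310 kg/m³, cost = 77.16 $/kg
  option B: E = 70.88 GPa, ρ = 2499 kg/m³, cost = 1.830 $/kg
  option Z: E = 2.380 GPa, ρ = 1214 kg/m³, cost = 3.968 $/kg
  option S: E = 208.0 GPa, ρ = 7830 kg/m³, cost = 0.6200 $/kg
  option A: E = 190.1 GPa, ρ = 7750 kg/m³, cost = 5.071 $/kg
  option S: M = 42.8 MN·m per $
  option B: M = 15.5 MN·m per $
  option A: M = 4.84 MN·m per $
  option F: M = 1.93 MN·m per $
  option Z: M = 0.494 MN·m per $
  option L: M = 0.0363 MN·m per $
Option S ranks first.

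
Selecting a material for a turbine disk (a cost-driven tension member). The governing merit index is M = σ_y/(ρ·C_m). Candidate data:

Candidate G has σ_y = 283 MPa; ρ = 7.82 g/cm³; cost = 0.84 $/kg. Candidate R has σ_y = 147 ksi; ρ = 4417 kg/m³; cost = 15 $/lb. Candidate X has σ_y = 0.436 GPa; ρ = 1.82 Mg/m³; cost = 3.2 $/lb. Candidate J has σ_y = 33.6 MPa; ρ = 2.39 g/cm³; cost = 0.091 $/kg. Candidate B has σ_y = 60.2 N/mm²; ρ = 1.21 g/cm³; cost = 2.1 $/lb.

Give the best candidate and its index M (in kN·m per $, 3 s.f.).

Putting every candidate on a common basis:
  candidate G: σ_y = 283.0 MPa, ρ = 7820 kg/m³, cost = 0.8400 $/kg
  candidate R: σ_y = 1014 MPa, ρ = 4417 kg/m³, cost = 33.07 $/kg
  candidate X: σ_y = 436.0 MPa, ρ = 1820 kg/m³, cost = 7.055 $/kg
  candidate J: σ_y = 33.60 MPa, ρ = 2390 kg/m³, cost = 0.09100 $/kg
  candidate B: σ_y = 60.20 MPa, ρ = 1210 kg/m³, cost = 4.630 $/kg
  candidate J: M = 154 kN·m per $
  candidate G: M = 43.1 kN·m per $
  candidate X: M = 34.0 kN·m per $
  candidate B: M = 10.7 kN·m per $
  candidate R: M = 6.94 kN·m per $
The maximum is for candidate J.

candidate J, M = 154 kN·m per $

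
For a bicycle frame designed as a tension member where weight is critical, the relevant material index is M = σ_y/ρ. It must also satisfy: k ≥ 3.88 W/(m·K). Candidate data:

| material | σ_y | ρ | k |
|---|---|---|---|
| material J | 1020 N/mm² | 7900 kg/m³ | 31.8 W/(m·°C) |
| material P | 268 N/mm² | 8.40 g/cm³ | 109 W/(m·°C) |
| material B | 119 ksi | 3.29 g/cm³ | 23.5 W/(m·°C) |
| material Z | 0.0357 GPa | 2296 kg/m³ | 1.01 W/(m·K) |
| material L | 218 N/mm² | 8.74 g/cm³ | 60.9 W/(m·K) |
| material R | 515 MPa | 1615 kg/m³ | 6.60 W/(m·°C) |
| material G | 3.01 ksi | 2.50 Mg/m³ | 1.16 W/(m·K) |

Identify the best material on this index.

Screen on constraints: k ≥ 3.88 W/(m·K). Survivors: material J, material P, material B, material L, material R.
In SI units:
  material J: σ_y = 1020 MPa, ρ = 7900 kg/m³
  material P: σ_y = 268.0 MPa, ρ = 8400 kg/m³
  material B: σ_y = 820.5 MPa, ρ = 3290 kg/m³
  material L: σ_y = 218.0 MPa, ρ = 8740 kg/m³
  material R: σ_y = 515.0 MPa, ρ = 1615 kg/m³
  material R: M = 319 kN·m/kg
  material B: M = 249 kN·m/kg
  material J: M = 129 kN·m/kg
  material P: M = 31.9 kN·m/kg
  material L: M = 24.9 kN·m/kg
Material R has the largest M.

material R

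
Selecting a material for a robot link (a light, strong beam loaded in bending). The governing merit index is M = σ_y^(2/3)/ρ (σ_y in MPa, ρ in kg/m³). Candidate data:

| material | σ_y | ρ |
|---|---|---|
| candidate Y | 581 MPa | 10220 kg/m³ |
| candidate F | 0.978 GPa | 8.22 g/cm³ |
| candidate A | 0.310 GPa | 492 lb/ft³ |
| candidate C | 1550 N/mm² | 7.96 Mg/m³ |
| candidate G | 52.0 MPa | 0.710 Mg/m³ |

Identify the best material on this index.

In SI units:
  candidate Y: σ_y = 581.0 MPa, ρ = 10220 kg/m³
  candidate F: σ_y = 978.0 MPa, ρ = 8220 kg/m³
  candidate A: σ_y = 310.0 MPa, ρ = 7881 kg/m³
  candidate C: σ_y = 1550 MPa, ρ = 7960 kg/m³
  candidate G: σ_y = 52.00 MPa, ρ = 710.0 kg/m³
  candidate G: M = 19.6×10⁻³
  candidate C: M = 16.8×10⁻³
  candidate F: M = 12.0×10⁻³
  candidate Y: M = 6.81×10⁻³
  candidate A: M = 5.81×10⁻³
Candidate G ranks first.

candidate G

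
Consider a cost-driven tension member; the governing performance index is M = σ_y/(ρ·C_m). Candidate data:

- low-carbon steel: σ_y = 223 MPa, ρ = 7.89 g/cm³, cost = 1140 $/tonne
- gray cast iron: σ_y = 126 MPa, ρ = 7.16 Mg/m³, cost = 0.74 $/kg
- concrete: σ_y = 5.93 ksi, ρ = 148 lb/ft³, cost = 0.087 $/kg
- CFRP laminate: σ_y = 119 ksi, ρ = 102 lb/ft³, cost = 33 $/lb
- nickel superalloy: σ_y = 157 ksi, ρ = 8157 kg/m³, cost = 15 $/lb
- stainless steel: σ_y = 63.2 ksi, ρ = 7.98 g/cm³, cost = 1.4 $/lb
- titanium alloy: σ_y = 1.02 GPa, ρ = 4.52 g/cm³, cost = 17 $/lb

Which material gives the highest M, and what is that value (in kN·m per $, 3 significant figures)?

concrete, M = 198 kN·m per $

Normalizing units and computing the index:
  low-carbon steel: σ_y = 223.0 MPa, ρ = 7890 kg/m³, cost = 1.140 $/kg
  gray cast iron: σ_y = 126.0 MPa, ρ = 7160 kg/m³, cost = 0.7400 $/kg
  concrete: σ_y = 40.89 MPa, ρ = 2371 kg/m³, cost = 0.08700 $/kg
  CFRP laminate: σ_y = 820.5 MPa, ρ = 1634 kg/m³, cost = 72.75 $/kg
  nickel superalloy: σ_y = 1082 MPa, ρ = 8157 kg/m³, cost = 33.07 $/kg
  stainless steel: σ_y = 435.7 MPa, ρ = 7980 kg/m³, cost = 3.086 $/kg
  titanium alloy: σ_y = 1020 MPa, ρ = 4520 kg/m³, cost = 37.48 $/kg
  concrete: M = 198 kN·m per $
  low-carbon steel: M = 24.8 kN·m per $
  gray cast iron: M = 23.8 kN·m per $
  stainless steel: M = 17.7 kN·m per $
  CFRP laminate: M = 6.90 kN·m per $
  titanium alloy: M = 6.02 kN·m per $
  nickel superalloy: M = 4.01 kN·m per $
Highest index: concrete.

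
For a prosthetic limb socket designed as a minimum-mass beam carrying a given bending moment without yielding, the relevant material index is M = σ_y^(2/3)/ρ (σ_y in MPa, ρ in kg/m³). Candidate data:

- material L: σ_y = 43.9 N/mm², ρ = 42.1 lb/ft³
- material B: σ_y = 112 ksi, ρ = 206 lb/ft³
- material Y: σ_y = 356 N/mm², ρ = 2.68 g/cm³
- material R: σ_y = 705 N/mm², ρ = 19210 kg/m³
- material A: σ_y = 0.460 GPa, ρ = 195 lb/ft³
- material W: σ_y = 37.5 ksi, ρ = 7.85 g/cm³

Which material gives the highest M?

Putting every candidate on a common basis:
  material L: σ_y = 43.90 MPa, ρ = 674.4 kg/m³
  material B: σ_y = 772.2 MPa, ρ = 3300 kg/m³
  material Y: σ_y = 356.0 MPa, ρ = 2680 kg/m³
  material R: σ_y = 705.0 MPa, ρ = 19210 kg/m³
  material A: σ_y = 460.0 MPa, ρ = 3124 kg/m³
  material W: σ_y = 258.6 MPa, ρ = 7850 kg/m³
  material B: M = 25.5×10⁻³
  material A: M = 19.1×10⁻³
  material Y: M = 18.7×10⁻³
  material L: M = 18.5×10⁻³
  material W: M = 5.17×10⁻³
  material R: M = 4.12×10⁻³
Highest index: material B.

material B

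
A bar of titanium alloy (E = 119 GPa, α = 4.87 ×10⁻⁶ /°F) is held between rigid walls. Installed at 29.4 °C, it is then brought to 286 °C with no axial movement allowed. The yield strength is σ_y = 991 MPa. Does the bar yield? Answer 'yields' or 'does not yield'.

does not yield

α = 4.87×10⁻⁶/°F × 9/5 = 8.77×10⁻⁶/K.
ΔT = 256.6 K. Constrained thermal stress σ = E·α·ΔT = 119.0×10³ MPa × 8.77×10⁻⁶ × 256.6 = 268 MPa (compressive).
Compare to σ_y = 991 MPa: σ < σ_y, so it does not yield.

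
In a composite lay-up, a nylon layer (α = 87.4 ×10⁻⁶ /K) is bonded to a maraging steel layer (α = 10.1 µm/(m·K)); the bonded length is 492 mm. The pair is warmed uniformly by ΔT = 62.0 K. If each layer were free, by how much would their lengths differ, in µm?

2360 µm

Δα = |87.4 − 10.1|×10⁻⁶/K = 77.3×10⁻⁶/K.
ΔL_mismatch = Δα·L·ΔT = 77.3×10⁻⁶ × 492.0 mm × 62.0 K = 2360 µm.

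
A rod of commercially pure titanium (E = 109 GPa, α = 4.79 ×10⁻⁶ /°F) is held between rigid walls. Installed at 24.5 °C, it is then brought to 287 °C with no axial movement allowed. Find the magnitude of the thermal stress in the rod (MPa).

α = 4.79×10⁻⁶/°F × 9/5 = 8.62×10⁻⁶/K.
ΔT = 262.5 K. Constrained thermal stress σ = E·α·ΔT = 109.0×10³ MPa × 8.62×10⁻⁶ × 262.5 = 247 MPa (compressive).

247 MPa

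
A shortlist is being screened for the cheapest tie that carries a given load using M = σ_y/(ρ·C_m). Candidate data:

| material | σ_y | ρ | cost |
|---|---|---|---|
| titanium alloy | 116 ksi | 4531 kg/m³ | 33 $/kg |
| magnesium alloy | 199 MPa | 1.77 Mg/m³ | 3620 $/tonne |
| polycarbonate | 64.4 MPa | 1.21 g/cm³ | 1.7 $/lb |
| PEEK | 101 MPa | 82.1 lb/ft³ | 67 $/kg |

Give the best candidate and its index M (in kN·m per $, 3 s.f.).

magnesium alloy, M = 31.1 kN·m per $

Normalizing units and computing the index:
  titanium alloy: σ_y = 799.8 MPa, ρ = 4531 kg/m³, cost = 33.00 $/kg
  magnesium alloy: σ_y = 199.0 MPa, ρ = 1770 kg/m³, cost = 3.620 $/kg
  polycarbonate: σ_y = 64.40 MPa, ρ = 1210 kg/m³, cost = 3.748 $/kg
  PEEK: σ_y = 101.0 MPa, ρ = 1315 kg/m³, cost = 67.00 $/kg
  magnesium alloy: M = 31.1 kN·m per $
  polycarbonate: M = 14.2 kN·m per $
  titanium alloy: M = 5.35 kN·m per $
  PEEK: M = 1.15 kN·m per $
The maximum is for magnesium alloy.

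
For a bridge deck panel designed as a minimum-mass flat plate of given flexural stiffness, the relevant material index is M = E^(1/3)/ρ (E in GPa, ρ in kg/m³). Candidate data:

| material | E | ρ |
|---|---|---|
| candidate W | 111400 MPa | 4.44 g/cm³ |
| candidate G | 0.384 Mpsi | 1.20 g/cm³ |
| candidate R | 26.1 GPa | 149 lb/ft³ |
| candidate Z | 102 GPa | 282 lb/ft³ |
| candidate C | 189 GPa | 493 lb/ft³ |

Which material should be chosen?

Convert each candidate to consistent units, then evaluate M:
  candidate W: E = 111.4 GPa, ρ = 4440 kg/m³
  candidate G: E = 2.648 GPa, ρ = 1200 kg/m³
  candidate R: E = 26.10 GPa, ρ = 2387 kg/m³
  candidate Z: E = 102.0 GPa, ρ = 4517 kg/m³
  candidate C: E = 189.0 GPa, ρ = 7897 kg/m³
  candidate R: M = 1.24×10⁻³
  candidate G: M = 1.15×10⁻³
  candidate W: M = 1.08×10⁻³
  candidate Z: M = 1.03×10⁻³
  candidate C: M = 0.727×10⁻³
Candidate R ranks first.

candidate R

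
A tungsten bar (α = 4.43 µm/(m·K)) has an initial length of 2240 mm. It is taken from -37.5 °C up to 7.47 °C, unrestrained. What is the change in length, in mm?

0.446 mm

ΔT = 7.47 − (-37.5) = 44.97 K.
ΔL = α·L₀·ΔT = 4.43×10⁻⁶ × 2240 mm × 44.97 K = 0.446 mm.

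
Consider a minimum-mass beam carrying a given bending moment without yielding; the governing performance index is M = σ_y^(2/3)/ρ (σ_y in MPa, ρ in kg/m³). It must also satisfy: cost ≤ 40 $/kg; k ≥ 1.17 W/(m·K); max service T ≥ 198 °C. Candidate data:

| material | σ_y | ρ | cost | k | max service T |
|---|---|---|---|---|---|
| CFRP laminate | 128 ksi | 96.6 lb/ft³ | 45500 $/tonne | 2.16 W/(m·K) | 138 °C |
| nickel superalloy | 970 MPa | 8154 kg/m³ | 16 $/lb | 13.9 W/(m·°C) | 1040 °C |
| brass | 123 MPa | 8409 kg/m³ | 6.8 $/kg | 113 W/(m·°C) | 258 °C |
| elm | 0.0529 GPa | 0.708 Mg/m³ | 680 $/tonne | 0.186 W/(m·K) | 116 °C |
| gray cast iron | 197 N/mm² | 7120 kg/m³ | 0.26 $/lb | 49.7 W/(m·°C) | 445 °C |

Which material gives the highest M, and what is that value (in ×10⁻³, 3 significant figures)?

Screen on constraints: cost ≤ 40 $/kg; k ≥ 1.17 W/(m·K); max service T ≥ 198 °C. Survivors: nickel superalloy, brass, gray cast iron.
Putting every candidate on a common basis:
  nickel superalloy: σ_y = 970.0 MPa, ρ = 8154 kg/m³
  brass: σ_y = 123.0 MPa, ρ = 8409 kg/m³
  gray cast iron: σ_y = 197.0 MPa, ρ = 7120 kg/m³
  nickel superalloy: M = 12.0×10⁻³
  gray cast iron: M = 4.76×10⁻³
  brass: M = 2.94×10⁻³
The maximum is for nickel superalloy.

nickel superalloy, M = 12.0×10⁻³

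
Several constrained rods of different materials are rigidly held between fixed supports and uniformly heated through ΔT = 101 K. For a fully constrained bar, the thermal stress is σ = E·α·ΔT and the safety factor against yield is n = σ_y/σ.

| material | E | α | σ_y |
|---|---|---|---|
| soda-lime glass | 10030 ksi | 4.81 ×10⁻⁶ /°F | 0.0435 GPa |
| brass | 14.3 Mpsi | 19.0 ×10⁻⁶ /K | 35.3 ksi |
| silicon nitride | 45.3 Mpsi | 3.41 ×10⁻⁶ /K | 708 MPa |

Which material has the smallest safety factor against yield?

Per material, after unit conversion:
  soda-lime glass: E = 69.15, α = 8.66, σ_y = 43.50 → σ = 60.5 MPa, n = 0.719
  brass: E = 98.60, α = 19.0, σ_y = 243.4 → σ = 189 MPa, n = 1.29
  silicon nitride: E = 312.3, α = 3.41, σ_y = 708.0 → σ = 108 MPa, n = 6.58
Soda-lime glass has the lowest safety factor, n = 0.719.

soda-lime glass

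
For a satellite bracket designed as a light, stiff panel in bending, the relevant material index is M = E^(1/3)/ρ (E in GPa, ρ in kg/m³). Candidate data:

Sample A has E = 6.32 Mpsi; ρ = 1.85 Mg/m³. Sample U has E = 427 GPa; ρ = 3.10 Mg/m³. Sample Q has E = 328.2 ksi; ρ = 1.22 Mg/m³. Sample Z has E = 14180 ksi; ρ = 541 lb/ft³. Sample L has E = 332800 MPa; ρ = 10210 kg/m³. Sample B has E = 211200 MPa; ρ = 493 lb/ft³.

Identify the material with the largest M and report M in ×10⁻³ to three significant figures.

Putting every candidate on a common basis:
  sample A: E = 43.57 GPa, ρ = 1850 kg/m³
  sample U: E = 427.0 GPa, ρ = 3100 kg/m³
  sample Q: E = 2.263 GPa, ρ = 1220 kg/m³
  sample Z: E = 97.77 GPa, ρ = 8666 kg/m³
  sample L: E = 332.8 GPa, ρ = 10210 kg/m³
  sample B: E = 211.2 GPa, ρ = 7897 kg/m³
  sample U: M = 2.43×10⁻³
  sample A: M = 1.90×10⁻³
  sample Q: M = 1.08×10⁻³
  sample B: M = 0.754×10⁻³
  sample L: M = 0.679×10⁻³
  sample Z: M = 0.532×10⁻³
Highest index: sample U.

sample U, M = 2.43×10⁻³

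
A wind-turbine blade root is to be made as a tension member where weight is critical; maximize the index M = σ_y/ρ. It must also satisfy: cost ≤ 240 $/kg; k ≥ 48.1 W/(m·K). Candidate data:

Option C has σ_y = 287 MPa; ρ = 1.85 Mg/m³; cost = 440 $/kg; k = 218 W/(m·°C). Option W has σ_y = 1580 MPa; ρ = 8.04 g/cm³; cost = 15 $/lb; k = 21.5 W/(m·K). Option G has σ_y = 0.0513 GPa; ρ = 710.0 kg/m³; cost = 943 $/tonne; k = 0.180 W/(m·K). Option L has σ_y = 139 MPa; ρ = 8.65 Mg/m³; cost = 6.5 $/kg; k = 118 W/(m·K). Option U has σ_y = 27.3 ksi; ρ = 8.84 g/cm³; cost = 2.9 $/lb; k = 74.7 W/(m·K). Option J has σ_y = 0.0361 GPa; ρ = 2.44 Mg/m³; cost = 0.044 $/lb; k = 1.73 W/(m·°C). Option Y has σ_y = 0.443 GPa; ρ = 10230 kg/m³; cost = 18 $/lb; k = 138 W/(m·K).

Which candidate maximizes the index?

Screen on constraints: cost ≤ 240 $/kg; k ≥ 48.1 W/(m·K). Survivors: option L, option U, option Y.
Putting every candidate on a common basis:
  option L: σ_y = 139.0 MPa, ρ = 8650 kg/m³
  option U: σ_y = 188.2 MPa, ρ = 8840 kg/m³
  option Y: σ_y = 443.0 MPa, ρ = 10230 kg/m³
  option Y: M = 43.3 kN·m/kg
  option U: M = 21.3 kN·m/kg
  option L: M = 16.1 kN·m/kg
Option Y has the largest M.

option Y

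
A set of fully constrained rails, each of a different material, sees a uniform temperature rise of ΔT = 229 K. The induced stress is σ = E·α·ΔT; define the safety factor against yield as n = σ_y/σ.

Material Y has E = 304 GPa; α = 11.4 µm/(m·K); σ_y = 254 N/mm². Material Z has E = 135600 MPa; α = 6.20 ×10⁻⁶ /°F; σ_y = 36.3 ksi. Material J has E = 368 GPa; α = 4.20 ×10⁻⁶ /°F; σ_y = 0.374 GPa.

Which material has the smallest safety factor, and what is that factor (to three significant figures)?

Per material, after unit conversion:
  material Y: E = 304.0, α = 11.4, σ_y = 254.0 → σ = 794 MPa, n = 0.320
  material Z: E = 135.6, α = 11.2, σ_y = 250.3 → σ = 347 MPa, n = 0.722
  material J: E = 368.0, α = 7.56, σ_y = 374.0 → σ = 637 MPa, n = 0.587
Smallest n: material Y with n = 0.320.

material Y, n = 0.320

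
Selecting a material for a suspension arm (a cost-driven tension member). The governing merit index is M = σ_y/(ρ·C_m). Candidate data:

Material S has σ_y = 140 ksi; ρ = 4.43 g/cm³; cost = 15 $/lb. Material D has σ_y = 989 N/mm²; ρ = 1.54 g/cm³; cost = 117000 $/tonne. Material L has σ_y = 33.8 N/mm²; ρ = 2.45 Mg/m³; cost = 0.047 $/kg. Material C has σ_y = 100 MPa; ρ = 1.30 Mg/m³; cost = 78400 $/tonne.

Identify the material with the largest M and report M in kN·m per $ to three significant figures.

material L, M = 294 kN·m per $

After converting to SI:
  material S: σ_y = 965.3 MPa, ρ = 4430 kg/m³, cost = 33.07 $/kg
  material D: σ_y = 989.0 MPa, ρ = 1540 kg/m³, cost = 117.0 $/kg
  material L: σ_y = 33.80 MPa, ρ = 2450 kg/m³, cost = 0.04700 $/kg
  material C: σ_y = 100.0 MPa, ρ = 1300 kg/m³, cost = 78.40 $/kg
  material L: M = 294 kN·m per $
  material S: M = 6.59 kN·m per $
  material D: M = 5.49 kN·m per $
  material C: M = 0.981 kN·m per $
Highest index: material L.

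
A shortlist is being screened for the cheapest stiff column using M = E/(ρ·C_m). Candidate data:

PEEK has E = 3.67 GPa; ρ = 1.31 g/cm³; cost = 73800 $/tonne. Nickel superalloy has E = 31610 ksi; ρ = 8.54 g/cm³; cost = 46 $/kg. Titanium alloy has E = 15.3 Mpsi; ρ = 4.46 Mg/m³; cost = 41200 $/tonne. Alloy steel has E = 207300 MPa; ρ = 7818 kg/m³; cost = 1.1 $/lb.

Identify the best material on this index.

Convert each candidate to consistent units, then evaluate M:
  PEEK: E = 3.670 GPa, ρ = 1310 kg/m³, cost = 73.80 $/kg
  nickel superalloy: E = 217.9 GPa, ρ = 8540 kg/m³, cost = 46.00 $/kg
  titanium alloy: E = 105.5 GPa, ρ = 4460 kg/m³, cost = 41.20 $/kg
  alloy steel: E = 207.3 GPa, ρ = 7818 kg/m³, cost = 2.425 $/kg
  alloy steel: M = 10.9 MN·m per $
  titanium alloy: M = 0.574 MN·m per $
  nickel superalloy: M = 0.555 MN·m per $
  PEEK: M = 0.0380 MN·m per $
Alloy steel has the largest M.

alloy steel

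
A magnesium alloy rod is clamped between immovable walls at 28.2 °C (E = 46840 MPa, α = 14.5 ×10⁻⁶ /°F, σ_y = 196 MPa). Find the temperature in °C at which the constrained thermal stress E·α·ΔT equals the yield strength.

E = 46840 MPa = 46.84 GPa.
α = 14.5×10⁻⁶/°F × 9/5 = 26.1×10⁻⁶/K.
E·α·ΔT = 196.0 MPa ⇒ ΔT = 196.0 / (46.84×10³ × 26.1×10⁻⁶) = 160.3 K.
T = 28.2 + 160.3 = 188.5 °C.

189 °C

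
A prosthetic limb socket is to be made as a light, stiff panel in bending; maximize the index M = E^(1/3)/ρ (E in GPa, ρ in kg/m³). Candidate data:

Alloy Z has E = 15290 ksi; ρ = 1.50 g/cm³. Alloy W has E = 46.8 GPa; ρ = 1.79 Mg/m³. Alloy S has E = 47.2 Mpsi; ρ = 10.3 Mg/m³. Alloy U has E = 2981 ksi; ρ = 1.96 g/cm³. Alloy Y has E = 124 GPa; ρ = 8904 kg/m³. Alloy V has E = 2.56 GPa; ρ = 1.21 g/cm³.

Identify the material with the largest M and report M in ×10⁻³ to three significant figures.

alloy Z, M = 3.15×10⁻³

In SI units:
  alloy Z: E = 105.4 GPa, ρ = 1500 kg/m³
  alloy W: E = 46.80 GPa, ρ = 1790 kg/m³
  alloy S: E = 325.4 GPa, ρ = 10300 kg/m³
  alloy U: E = 20.55 GPa, ρ = 1960 kg/m³
  alloy Y: E = 124.0 GPa, ρ = 8904 kg/m³
  alloy V: E = 2.560 GPa, ρ = 1210 kg/m³
  alloy Z: M = 3.15×10⁻³
  alloy W: M = 2.01×10⁻³
  alloy U: M = 1.40×10⁻³
  alloy V: M = 1.13×10⁻³
  alloy S: M = 0.668×10⁻³
  alloy Y: M = 0.560×10⁻³
Alloy Z has the largest M.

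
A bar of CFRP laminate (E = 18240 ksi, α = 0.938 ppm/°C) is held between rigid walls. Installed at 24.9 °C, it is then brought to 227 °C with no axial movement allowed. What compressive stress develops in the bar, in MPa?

23.8 MPa

E = 18240 ksi = 125.8 GPa.
ΔT = 202.1 K. Constrained thermal stress σ = E·α·ΔT = 125.8×10³ MPa × 0.938×10⁻⁶ × 202.1 = 23.8 MPa (compressive).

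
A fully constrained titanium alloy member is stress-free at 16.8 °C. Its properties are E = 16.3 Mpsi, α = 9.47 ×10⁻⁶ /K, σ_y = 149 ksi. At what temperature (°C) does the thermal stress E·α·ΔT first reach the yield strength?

E = 16.3 Mpsi = 112.4 GPa.
σ_y = 149 ksi = 1027 MPa.
E·α·ΔT = 1027 MPa ⇒ ΔT = 1027 / (112.4×10³ × 9.47×10⁻⁶) = 965.3 K.
T = 16.8 + 965.3 = 982.1 °C.

982 °C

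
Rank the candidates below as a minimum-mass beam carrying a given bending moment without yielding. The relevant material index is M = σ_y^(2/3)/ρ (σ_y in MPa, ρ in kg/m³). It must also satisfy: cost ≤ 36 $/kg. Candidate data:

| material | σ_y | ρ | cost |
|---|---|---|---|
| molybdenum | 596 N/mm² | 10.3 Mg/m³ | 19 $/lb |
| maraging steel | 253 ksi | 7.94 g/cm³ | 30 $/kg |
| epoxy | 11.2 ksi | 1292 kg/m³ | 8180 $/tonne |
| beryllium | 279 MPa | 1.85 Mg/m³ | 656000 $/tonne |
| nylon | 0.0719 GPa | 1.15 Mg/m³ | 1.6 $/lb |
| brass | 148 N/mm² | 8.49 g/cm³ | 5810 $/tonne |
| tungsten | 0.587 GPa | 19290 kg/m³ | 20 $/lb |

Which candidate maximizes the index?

maraging steel

Screen on constraints: cost ≤ 36 $/kg. Survivors: maraging steel, epoxy, nylon, brass.
Normalizing units and computing the index:
  maraging steel: σ_y = 1744 MPa, ρ = 7940 kg/m³
  epoxy: σ_y = 77.22 MPa, ρ = 1292 kg/m³
  nylon: σ_y = 71.90 MPa, ρ = 1150 kg/m³
  brass: σ_y = 148.0 MPa, ρ = 8490 kg/m³
  maraging steel: M = 18.3×10⁻³
  nylon: M = 15.0×10⁻³
  epoxy: M = 14.0×10⁻³
  brass: M = 3.30×10⁻³
The maximum is for maraging steel.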